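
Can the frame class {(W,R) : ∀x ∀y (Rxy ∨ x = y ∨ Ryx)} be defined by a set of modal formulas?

No

Modal frame validity is preserved under disjoint unions.
Take 2 disjoint single-world reflexive frames: each is trivially connected, but their disjoint union has 2 worlds with no edge between distinct components, so it is not connected.
Hence connectedness of R is not modally definable.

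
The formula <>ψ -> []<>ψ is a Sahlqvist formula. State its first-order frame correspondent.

the Euclidean property

This schema is the 5 axiom.
It corresponds to the Euclidean property: forall x forall y forall z (Rxy & Rxz -> Ryz).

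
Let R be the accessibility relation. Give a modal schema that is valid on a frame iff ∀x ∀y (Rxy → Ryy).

This is shift-reflexivity; the standard corresponding axiom is T□: □(□q → q).
Suppose □(□q→q) is valid. Take Rxy and set V(q)={w : Ryw}. Then at y, □q holds; since □(□q→q) at x, □q→q at y, so q at y, i.e. Ryy.

□(□q → q)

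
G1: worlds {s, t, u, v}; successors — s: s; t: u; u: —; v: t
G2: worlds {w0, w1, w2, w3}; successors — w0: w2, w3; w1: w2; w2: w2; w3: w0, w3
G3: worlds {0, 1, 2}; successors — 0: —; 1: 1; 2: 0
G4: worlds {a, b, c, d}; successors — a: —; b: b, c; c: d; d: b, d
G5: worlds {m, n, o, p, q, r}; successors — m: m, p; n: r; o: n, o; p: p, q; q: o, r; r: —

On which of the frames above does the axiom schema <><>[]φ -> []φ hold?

This is the axiom for a generalized confluence (Geach) condition; its first-order frame correspondent is forall x forall y forall z ((x R^2 y & xRz) -> exists w (yRw & z = w)).
G1: fails — vR²u, vRt but no w with uRw and t=w.
G2: fails — w0R²w2, w0Rw3 but no w with w2Rw and w3=w.
G3: holds.
G4: fails — bR²c, bRb but no w with cRw and b=w.
G5: fails — mR²p, mRm but no w with pRw and m=w.

G3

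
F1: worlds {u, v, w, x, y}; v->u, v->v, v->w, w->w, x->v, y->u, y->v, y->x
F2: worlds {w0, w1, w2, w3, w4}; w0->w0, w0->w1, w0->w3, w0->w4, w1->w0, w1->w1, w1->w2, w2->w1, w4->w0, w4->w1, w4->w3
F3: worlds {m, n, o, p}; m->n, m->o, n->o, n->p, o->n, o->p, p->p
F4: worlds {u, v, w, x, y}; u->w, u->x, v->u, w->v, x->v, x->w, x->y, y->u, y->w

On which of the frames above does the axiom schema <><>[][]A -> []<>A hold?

F3

Frame correspondent (Sahlqvist): forall x forall y forall z ((x R^2 y & xRz) -> exists w (y R^2 w & zRw)) — i.e. a generalized confluence (Geach) condition.
F1: fails — vR²u, vRu but no t with uR²t and uRt.
F2: fails — w0R²w0, w0Rw3 but no w with w0R²w and w3Rw.
F3: ✓.
F4: fails — uR²v, uRw but no t with vR²t and wRt.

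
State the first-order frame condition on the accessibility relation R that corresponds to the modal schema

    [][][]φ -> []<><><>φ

forall x forall z (xRz -> exists w (x R^3 w & z R^3 w))

This is a Sahlqvist (Geach-type) schema ◇^0□^3φ → □^1◇^3φ.
First-order correspondent: forall x forall z (xRz -> exists w (x R^3 w & z R^3 w)).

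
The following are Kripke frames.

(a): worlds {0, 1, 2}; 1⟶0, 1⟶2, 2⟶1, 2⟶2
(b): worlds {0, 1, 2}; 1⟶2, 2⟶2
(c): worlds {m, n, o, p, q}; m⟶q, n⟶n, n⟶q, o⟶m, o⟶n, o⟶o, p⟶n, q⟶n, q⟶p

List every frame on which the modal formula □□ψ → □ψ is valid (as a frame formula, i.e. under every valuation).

Frame correspondent (Sahlqvist): ∀x ∀y (Rxy → ∃z (Rxz ∧ Rzy)) — i.e. density.
(a): fails — R10 but no z with R1z and Rz0.
(b): satisfies the condition.
(c): fails — Rqp but no z with Rqz and Rzp.

(b)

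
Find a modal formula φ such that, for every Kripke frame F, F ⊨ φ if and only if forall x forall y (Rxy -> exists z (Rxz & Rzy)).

□□ψ → □ψ

This is density; the standard corresponding axiom is C4: □□ψ → □ψ.
Suppose □□ψ→□ψ is valid. Take Rxy and set V(ψ)={w : xR²w}. Then □□ψ at x, so □ψ at x, so ψ at y, i.e. ∃z(Rxz∧Rzy).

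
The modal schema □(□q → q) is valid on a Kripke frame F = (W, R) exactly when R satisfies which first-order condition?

Suppose □(□q→q) is valid. Take Rxy and set V(q)={w : Ryw}. Then at y, □q holds; since □(□q→q) at x, □q→q at y, so q at y, i.e. Ryy.

shift-reflexivity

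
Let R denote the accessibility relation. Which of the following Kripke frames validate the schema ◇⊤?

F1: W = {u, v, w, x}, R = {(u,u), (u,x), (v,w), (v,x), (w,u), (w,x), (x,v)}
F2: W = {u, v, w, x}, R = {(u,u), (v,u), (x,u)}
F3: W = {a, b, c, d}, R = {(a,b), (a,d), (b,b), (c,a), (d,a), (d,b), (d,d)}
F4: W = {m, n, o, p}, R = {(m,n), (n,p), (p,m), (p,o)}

The schema corresponds to seriality: ∀x ∃y Rxy.
F1: holds.
F2: fails — world w has no successor.
F3: holds.
F4: fails — world o has no successor.

F1, F3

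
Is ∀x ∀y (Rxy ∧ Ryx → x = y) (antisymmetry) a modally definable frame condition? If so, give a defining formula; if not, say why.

Any modally definable frame class is closed under surjective bounded morphisms.
The 8-cycle (worlds 0,1,2,3,4,5,6,7 with 0→1→2→3→4→5→6→7→0) is antisymmetric. Sending even-indexed worlds to s and odd-indexed worlds to t is a surjective bounded morphism onto the two-world frame with s↔t, which is not antisymmetric.
Hence antisymmetry is not modally definable.

No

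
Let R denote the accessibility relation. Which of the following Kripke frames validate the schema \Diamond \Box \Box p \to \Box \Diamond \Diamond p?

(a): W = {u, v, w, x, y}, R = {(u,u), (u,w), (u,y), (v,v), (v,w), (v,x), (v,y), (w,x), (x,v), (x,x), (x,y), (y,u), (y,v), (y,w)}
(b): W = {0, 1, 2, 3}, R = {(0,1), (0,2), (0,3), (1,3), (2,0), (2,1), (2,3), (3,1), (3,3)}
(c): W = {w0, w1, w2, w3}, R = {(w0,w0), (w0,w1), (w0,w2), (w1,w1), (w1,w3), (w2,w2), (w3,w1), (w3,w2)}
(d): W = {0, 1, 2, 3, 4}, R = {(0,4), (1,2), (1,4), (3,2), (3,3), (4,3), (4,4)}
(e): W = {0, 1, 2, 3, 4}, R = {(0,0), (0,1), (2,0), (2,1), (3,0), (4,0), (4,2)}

(a), (b), (c)

The schema corresponds to a generalized confluence (Geach) condition: \forall x \forall y \forall z ((xRy \wedge xRz) \to \exists w (y R^2 w \wedge z R^2 w)).
(a): ✓.
(b): ✓.
(c): ✓.
(d): fails — 1R2, 1R2 but no w with 2R²w and 2R²w.
(e): fails — 0R0, 0R1 but no w with 0R²w and 1R²w.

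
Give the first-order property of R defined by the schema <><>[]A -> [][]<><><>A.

forall x forall y forall z ((x R^2 y & x R^2 z) -> exists w (yRw & z R^3 w))

This is a Sahlqvist (Geach-type) schema ◇^2□^1A → □^2◇^3A.
Minimal-valuation argument: fix x; take any y with xR^2y and any z with xR^2z. Set V(A) to the set of worlds R-reachable from y in exactly 1 step. Then □^1A holds at y, so the antecedent holds at x; validity forces ◇^3A at z, giving a w with zR^3w and yR^1w.
First-order correspondent: forall x forall y forall z ((x R^2 y & x R^2 z) -> exists w (yRw & z R^3 w)).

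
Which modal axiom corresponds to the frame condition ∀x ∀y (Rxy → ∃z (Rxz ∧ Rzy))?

This is density; the standard corresponding axiom is C4: □□p → □p.
Suppose □□p→□p is valid. Take Rxy and set V(p)={w : xR²w}. Then □□p at x, so □p at x, so p at y, i.e. ∃z(Rxz∧Rzy).

□□p → □p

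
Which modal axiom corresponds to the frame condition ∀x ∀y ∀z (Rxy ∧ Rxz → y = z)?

This is partial functionality; the standard corresponding axiom is CD: ◇q → □q.
Suppose ◇q→□q is valid. Take Rxy, Rxz and set V(q)={y}. Then ◇q at x, so □q at x, so q at z, i.e. z=y.

◇q → □q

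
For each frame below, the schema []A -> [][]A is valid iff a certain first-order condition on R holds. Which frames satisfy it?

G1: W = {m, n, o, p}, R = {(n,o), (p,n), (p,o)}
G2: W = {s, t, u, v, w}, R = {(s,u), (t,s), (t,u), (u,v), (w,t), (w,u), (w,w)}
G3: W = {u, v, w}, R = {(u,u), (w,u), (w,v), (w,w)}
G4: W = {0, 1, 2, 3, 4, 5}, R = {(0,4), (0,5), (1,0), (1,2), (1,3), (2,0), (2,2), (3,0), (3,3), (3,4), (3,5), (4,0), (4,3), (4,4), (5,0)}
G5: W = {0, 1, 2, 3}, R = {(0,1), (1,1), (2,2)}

G1, G3, G5

This is the axiom for transitivity; its first-order frame correspondent is forall x forall y forall z (Rxy & Ryz -> Rxz).
G1: ✓.
G2: fails — Rwt and Rts but not Rws.
G3: ✓.
G4: fails — R10 and R04 but not R14.
G5: ✓.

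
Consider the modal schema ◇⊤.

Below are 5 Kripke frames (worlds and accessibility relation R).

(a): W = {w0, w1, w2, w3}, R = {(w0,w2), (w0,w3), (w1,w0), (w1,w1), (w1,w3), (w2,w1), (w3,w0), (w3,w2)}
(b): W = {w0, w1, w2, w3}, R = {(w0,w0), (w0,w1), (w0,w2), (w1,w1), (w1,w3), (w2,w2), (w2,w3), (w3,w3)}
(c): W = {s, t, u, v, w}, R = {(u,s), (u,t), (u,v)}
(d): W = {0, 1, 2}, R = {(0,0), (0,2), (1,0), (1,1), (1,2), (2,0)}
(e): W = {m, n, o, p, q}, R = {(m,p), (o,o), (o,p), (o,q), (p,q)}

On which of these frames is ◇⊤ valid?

(a), (b), (d)

Frame correspondent (Sahlqvist): ∀x ∃y Rxy — i.e. seriality.
(a): satisfies the condition.
(b): satisfies the condition.
(c): fails — world s has no successor.
(d): satisfies the condition.
(e): fails — world n has no successor.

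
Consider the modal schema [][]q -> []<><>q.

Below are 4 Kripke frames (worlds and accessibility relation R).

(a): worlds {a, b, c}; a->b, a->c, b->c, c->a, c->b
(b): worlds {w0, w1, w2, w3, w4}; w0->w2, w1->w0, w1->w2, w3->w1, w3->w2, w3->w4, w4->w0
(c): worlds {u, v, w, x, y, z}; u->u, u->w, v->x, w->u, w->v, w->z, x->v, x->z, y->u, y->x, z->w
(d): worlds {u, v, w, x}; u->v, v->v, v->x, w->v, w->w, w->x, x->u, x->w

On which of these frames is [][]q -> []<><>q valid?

The schema corresponds to a generalized confluence (Geach) condition: forall x forall z (xRz -> exists w (x R^2 w & z R^2 w)).
(a): satisfies the condition.
(b): fails — w0Rw2 but no w with w0R²w and w2R²w.
(c): fails — vRx but no t with vR²t and xR²t.
(d): satisfies the condition.
Valid on: (a), (d).

(a), (d)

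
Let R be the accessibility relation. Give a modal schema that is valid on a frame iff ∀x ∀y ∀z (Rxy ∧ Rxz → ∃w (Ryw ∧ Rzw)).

A defining formula is ◇□p → □◇p (the .2 axiom).

◇□p → □◇p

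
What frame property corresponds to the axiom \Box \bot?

This is the Ver axiom.
Its frame correspondent is emptiness of R — \forall x \forall y \neg Rxy.

emptiness of R: \forall x \forall y \neg Rxy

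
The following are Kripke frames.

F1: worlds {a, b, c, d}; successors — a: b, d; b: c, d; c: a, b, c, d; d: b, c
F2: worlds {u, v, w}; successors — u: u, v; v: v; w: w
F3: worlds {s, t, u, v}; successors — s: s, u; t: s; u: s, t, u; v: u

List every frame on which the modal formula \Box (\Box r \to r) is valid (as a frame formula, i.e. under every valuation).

F2

This is the axiom for shift-reflexivity; its first-order frame correspondent is \forall x \forall y (Rxy \to Ryy).
F1: fails — Rcd but not Rdd.
F2: ✓.
F3: fails — Rut but not Rtt.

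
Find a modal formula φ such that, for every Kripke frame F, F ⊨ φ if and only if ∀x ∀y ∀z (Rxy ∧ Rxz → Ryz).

◇p → □◇p

A defining formula is ◇p → □◇p (the 5 axiom).
Suppose ◇p→□◇p is valid. Take Rxy, Rxz and set V(p)={y}. Then ◇p at x, so □◇p at x, so ◇p at z, so some w with Rzw has p; w=y, i.e. Rzy. By symmetry of the argument, Ryz.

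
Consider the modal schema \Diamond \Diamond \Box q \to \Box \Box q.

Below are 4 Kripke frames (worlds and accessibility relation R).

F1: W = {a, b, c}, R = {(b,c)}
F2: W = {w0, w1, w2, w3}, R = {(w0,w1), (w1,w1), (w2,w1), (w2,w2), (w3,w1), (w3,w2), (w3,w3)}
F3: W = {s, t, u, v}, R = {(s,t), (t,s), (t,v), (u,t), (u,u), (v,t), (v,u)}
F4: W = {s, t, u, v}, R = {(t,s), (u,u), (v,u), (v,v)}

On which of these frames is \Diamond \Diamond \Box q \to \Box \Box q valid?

F1

The schema corresponds to a generalized confluence (Geach) condition: \forall x \forall y \forall z ((x R^2 y \wedge x R^2 z) \to \exists w (yRw \wedge z = w)).
F1: ✓.
F2: fails — w2R²w1, w2R²w2 but no w with w1Rw and w2=w.
F3: fails — sR²s, sR²s but no w with sRw and s=w.
F4: fails — vR²u, vR²v but no w with uRw and v=w.
Valid on: F1.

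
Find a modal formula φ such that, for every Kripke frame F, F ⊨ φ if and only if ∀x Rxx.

□s → s

This is reflexivity; the standard corresponding axiom is T: □s → s.
Suppose □s→s is valid. At any x set V(s)={w : Rxw}. Then □s holds at x, so s holds at x, i.e. Rxx.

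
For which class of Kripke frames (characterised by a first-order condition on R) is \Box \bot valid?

emptiness of R

□⊥ is valid iff no world has any successor (otherwise □⊥ fails at any world with one).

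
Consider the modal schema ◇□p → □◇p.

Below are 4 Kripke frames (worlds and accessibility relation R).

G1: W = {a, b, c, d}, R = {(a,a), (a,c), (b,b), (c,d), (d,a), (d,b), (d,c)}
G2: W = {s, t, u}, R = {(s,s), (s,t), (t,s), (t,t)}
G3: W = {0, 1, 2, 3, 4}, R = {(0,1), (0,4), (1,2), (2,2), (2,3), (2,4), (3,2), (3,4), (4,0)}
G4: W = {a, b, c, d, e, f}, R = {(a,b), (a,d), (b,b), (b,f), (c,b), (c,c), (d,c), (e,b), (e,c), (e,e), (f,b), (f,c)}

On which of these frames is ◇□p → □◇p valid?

G2

Frame correspondent (Sahlqvist): ∀x ∀y ∀z (Rxy ∧ Rxz → ∃w (Ryw ∧ Rzw)) — i.e. convergence.
G1: fails — Raa and Rac but a and c have no common successor.
G2: satisfies the condition.
G3: fails — R01 and R04 but 1 and 4 have no common successor.
G4: fails — Rab and Rad but b and d have no common successor.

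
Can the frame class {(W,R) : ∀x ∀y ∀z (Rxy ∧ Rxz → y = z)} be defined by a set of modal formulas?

Definable; ◇r → □r defines it

The condition is partial functionality. A defining modal formula is ◇r → □r.
Suppose ◇r→□r is valid. Take Rxy, Rxz and set V(r)={y}. Then ◇r at x, so □r at x, so r at z, i.e. z=y.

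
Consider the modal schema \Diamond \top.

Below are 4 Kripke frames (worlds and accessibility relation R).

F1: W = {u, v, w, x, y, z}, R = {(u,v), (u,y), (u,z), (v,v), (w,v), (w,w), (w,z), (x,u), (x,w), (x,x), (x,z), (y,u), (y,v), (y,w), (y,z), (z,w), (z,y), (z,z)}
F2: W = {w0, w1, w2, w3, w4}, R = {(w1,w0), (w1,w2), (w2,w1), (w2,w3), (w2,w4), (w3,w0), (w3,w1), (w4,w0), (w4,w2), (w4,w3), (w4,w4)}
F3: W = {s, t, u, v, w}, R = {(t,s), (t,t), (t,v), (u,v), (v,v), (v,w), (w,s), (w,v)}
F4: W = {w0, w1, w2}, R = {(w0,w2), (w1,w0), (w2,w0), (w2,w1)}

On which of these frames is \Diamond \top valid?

F1, F4

Frame correspondent (Sahlqvist): \forall x \exists y Rxy — i.e. seriality.
F1: ✓.
F2: fails — world w0 has no successor.
F3: fails — world s has no successor.
F4: ✓.
Valid on: F1, F4.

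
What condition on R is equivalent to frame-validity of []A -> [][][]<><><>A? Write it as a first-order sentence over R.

This is a Sahlqvist (Geach-type) schema ◇^0□^1A → □^3◇^3A.
Minimal-valuation argument: fix x; take any y with xR^0y and any z with xR^3z. Set V(A) to the set of worlds R-reachable from y in exactly 1 step. Then □^1A holds at y, so the antecedent holds at x; validity forces ◇^3A at z, giving a w with zR^3w and yR^1w.
First-order correspondent: forall x forall z (x R^3 z -> exists w (xRw & z R^3 w)).

forall x forall z (x R^3 z -> exists w (xRw & z R^3 w))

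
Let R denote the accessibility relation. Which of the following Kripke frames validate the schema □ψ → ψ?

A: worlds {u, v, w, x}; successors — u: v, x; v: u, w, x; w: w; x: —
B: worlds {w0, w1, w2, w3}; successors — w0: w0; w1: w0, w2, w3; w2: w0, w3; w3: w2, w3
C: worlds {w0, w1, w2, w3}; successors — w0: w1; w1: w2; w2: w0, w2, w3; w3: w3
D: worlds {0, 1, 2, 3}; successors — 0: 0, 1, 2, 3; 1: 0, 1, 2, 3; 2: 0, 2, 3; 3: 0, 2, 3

The schema corresponds to reflexivity: ∀x Rxx.
A: fails — world u does not see itself.
B: fails — world w1 does not see itself.
C: fails — world w0 does not see itself.
D: satisfies the condition.
Valid on: D.

D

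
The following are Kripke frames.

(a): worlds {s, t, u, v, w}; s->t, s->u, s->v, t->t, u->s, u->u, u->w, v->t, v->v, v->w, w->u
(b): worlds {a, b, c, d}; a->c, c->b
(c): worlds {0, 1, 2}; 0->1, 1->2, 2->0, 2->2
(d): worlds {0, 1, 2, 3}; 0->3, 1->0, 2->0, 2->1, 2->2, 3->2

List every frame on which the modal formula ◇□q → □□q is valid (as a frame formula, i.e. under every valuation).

Frame correspondent (Sahlqvist): ∀x ∀y ∀z ((xRy ∧ xR²z) → ∃w (yRw ∧ z = w)) — i.e. a generalized confluence (Geach) condition.
(a): fails — sRt, sR²s but no w* with tRw* and s=w*.
(b): ✓.
(c): fails — 2R0, 2R²0 but no w with 0Rw and 0=w.
(d): fails — 2R0, 2R²0 but no w with 0Rw and 0=w.

(b)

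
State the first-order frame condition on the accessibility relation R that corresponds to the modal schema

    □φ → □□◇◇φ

This is a Sahlqvist (Geach-type) schema ◇^0□^1φ → □^2◇^2φ.
Minimal-valuation argument: fix x; take any y with xR^0y and any z with xR^2z. Set V(φ) to the set of worlds R-reachable from y in exactly 1 step. Then □^1φ holds at y, so the antecedent holds at x; validity forces ◇^2φ at z, giving a w with zR^2w and yR^1w.
First-order correspondent: ∀x ∀z (xR²z → ∃w (xRw ∧ zR²w)).

∀x ∀z (xR²z → ∃w (xRw ∧ zR²w))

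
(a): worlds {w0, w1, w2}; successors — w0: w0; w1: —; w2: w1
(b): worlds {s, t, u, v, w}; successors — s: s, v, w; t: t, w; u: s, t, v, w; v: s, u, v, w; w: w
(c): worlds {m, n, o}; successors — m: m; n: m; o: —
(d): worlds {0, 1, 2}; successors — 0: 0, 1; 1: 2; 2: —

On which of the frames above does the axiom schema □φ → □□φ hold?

Frame correspondent (Sahlqvist): ∀x ∀y ∀z (Rxy ∧ Ryz → Rxz) — i.e. transitivity.
(a): satisfies the condition.
(b): fails — Ruv and Rvu but not Ruu.
(c): satisfies the condition.
(d): fails — R01 and R12 but not R02.

(a), (c)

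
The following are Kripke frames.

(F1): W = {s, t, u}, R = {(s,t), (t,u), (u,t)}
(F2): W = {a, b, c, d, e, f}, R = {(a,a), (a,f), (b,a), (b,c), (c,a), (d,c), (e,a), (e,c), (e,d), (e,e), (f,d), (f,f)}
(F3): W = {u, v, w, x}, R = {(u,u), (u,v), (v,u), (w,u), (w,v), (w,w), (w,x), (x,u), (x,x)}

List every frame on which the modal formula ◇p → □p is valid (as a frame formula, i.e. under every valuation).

(F1)

The schema corresponds to partial functionality: ∀x ∀y ∀z (Rxy ∧ Rxz → y = z).
(F1): ✓.
(F2): fails — a sees both a and f.
(F3): fails — u sees both u and v.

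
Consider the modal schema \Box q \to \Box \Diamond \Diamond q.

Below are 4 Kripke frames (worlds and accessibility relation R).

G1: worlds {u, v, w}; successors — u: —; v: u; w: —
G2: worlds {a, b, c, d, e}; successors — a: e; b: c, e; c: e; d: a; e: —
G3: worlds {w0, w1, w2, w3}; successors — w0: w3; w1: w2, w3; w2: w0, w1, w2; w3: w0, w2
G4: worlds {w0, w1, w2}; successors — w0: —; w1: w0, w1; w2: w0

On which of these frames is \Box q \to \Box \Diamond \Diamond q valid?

G3

The schema corresponds to a generalized confluence (Geach) condition: \forall x \forall z (xRz \to \exists w (xRw \wedge z R^2 w)).
G1: fails — vRu but no t with vRt and uR²t.
G2: fails — aRe but no w with aRw and eR²w.
G3: satisfies the condition.
G4: fails — w1Rw0 but no w with w1Rw and w0R²w.
Valid on: G3.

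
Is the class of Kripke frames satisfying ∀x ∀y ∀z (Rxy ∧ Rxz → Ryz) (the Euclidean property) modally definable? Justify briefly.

The condition is the Euclidean property. A defining modal formula is ◇p → □◇p.
Suppose ◇p→□◇p is valid. Take Rxy, Rxz and set V(p)={y}. Then ◇p at x, so □◇p at x, so ◇p at z, so some w with Rzw has p; w=y, i.e. Rzy. By symmetry of the argument, Ryz.

Definable; ◇p → □◇p defines it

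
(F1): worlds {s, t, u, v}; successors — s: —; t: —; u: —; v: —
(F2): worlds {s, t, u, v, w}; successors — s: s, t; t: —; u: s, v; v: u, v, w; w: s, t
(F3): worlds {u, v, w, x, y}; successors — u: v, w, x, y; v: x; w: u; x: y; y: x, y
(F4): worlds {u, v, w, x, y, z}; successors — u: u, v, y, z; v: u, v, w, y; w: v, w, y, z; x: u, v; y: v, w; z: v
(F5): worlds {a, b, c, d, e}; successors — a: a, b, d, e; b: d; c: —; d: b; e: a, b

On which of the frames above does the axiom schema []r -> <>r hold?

(F3), (F4)

The schema corresponds to seriality: forall x exists y Rxy.
(F1): fails — world s has no successor.
(F2): fails — world t has no successor.
(F3): condition met.
(F4): condition met.
(F5): fails — world c has no successor.
Valid on: (F3), (F4).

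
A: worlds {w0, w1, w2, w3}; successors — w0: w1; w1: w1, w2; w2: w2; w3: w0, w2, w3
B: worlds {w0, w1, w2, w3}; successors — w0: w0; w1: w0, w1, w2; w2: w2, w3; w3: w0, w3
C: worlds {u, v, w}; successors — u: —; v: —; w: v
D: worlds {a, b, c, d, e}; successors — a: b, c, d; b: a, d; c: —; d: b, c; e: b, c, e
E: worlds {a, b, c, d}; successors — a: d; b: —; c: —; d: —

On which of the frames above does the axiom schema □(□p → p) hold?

This is the axiom for shift-reflexivity; its first-order frame correspondent is ∀x ∀y (Rxy → Ryy).
A: fails — Rw3w0 but not Rw0w0.
B: condition met.
C: fails — Rwv but not Rvv.
D: fails — Reb but not Rbb.
E: fails — Rad but not Rdd.

B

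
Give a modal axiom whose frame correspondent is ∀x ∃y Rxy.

□q → ◇q

This is seriality; the standard corresponding axiom is D: □q → ◇q.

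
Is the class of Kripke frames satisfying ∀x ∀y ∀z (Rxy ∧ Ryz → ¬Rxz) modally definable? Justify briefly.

No — not modally definable

Any modally definable frame class is closed under surjective bounded morphisms.
The 5-cycle (worlds 0,1,2,3,4 with 0→1→2→3→4→0) is intransitive. Mapping every world to a single reflexive point • is a surjective bounded morphism; the reflexive point is not intransitive (R••∧R•• but R••).
So no modal formula (or set of formulas) defines exactly the intransitive frames.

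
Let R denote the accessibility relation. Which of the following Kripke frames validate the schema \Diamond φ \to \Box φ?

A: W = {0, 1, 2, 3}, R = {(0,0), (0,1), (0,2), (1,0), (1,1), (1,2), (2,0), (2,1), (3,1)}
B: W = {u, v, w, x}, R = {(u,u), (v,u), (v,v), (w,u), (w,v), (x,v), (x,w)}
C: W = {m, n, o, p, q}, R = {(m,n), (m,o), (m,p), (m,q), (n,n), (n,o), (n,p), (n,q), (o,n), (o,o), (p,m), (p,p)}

none

The schema corresponds to partial functionality: \forall x \forall y \forall z (Rxy \wedge Rxz \to y = z).
A: fails — 0 sees both 0 and 1.
B: fails — v sees both u and v.
C: fails — m sees both n and o.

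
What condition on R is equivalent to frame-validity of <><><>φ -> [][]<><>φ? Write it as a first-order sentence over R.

forall x forall y forall z ((x R^3 y & x R^2 z) -> exists w (y = w & z R^2 w))

This is a Sahlqvist (Geach-type) schema ◇^3□^0φ → □^2◇^2φ.
Minimal-valuation argument: fix x; take any y with xR^3y and any z with xR^2z. Set V(φ) to the set of worlds R-reachable from y in exactly 0 steps. Then □^0φ holds at y, so the antecedent holds at x; validity forces ◇^2φ at z, giving a w with zR^2w and yR^0w.
First-order correspondent: forall x forall y forall z ((x R^3 y & x R^2 z) -> exists w (y = w & z R^2 w)).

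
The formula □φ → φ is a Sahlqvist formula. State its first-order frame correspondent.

reflexivity

Suppose □φ→φ is valid. At any x set V(φ)={w : Rxw}. Then □φ holds at x, so φ holds at x, i.e. Rxx.
Conversely, any frame satisfying ∀x Rxx validates the schema.
So the correspondent is reflexivity.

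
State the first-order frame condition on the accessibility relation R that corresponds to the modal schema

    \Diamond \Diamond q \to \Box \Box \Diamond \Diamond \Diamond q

\forall x \forall y \forall z ((x R^2 y \wedge x R^2 z) \to \exists w (y = w \wedge z R^3 w))

This is a Sahlqvist (Geach-type) schema ◇^2□^0q → □^2◇^3q.
Minimal-valuation argument: fix x; take any y with xR^2y and any z with xR^2z. Set V(q) to the set of worlds R-reachable from y in exactly 0 steps. Then □^0q holds at y, so the antecedent holds at x; validity forces ◇^3q at z, giving a w with zR^3w and yR^0w.
First-order correspondent: \forall x \forall y \forall z ((x R^2 y \wedge x R^2 z) \to \exists w (y = w \wedge z R^3 w)).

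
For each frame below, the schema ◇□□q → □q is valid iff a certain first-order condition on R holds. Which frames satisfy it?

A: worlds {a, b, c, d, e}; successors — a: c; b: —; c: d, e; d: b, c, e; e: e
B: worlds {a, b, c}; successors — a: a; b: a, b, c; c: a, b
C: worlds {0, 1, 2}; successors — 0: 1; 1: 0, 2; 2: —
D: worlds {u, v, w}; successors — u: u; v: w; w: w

This is the axiom for a generalized confluence (Geach) condition; its first-order frame correspondent is ∀x ∀y ∀z ((xRy ∧ xRz) → ∃w (yR²w ∧ z = w)).
A: fails — cRe, cRd but no w with eR²w and d=w.
B: fails — bRa, bRb but no w with aR²w and b=w.
C: fails — 1R2, 1R0 but no w with 2R²w and 0=w.
D: satisfies the condition.
Valid on: D.

D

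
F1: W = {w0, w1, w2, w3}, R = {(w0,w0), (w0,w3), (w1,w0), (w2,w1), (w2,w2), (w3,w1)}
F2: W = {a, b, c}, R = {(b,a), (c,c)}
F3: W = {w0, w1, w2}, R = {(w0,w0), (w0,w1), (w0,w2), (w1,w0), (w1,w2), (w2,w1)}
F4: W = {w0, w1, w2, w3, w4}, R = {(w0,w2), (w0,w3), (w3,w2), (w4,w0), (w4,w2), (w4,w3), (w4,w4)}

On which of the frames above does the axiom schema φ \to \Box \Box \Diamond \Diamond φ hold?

F2

The schema corresponds to a generalized confluence (Geach) condition: \forall x \forall z (x R^2 z \to \exists w (x = w \wedge z R^2 w)).
F1: fails — w1R²w3 but no w with w1=w and w3R²w.
F2: satisfies the condition.
F3: fails — w1R²w2 but no w with w1=w and w2R²w.
F4: fails — w0R²w2 but no w with w0=w and w2R²w.
Valid on: F2.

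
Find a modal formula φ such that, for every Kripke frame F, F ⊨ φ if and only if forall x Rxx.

The condition is reflexivity. The T schema □r → r defines it.
Suppose □r→r is valid. At any x set V(r)={w : Rxw}. Then □r holds at x, so r holds at x, i.e. Rxx.

□r → r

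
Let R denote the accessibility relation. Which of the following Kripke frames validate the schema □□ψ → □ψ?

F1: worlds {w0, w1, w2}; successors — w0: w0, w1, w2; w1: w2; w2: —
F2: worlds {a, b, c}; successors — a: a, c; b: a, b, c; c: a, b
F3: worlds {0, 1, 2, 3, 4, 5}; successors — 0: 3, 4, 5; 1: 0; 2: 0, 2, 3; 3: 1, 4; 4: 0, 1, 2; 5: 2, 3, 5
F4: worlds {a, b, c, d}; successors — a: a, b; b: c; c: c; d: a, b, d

Frame correspondent (Sahlqvist): ∀x ∀y (Rxy → ∃z (Rxz ∧ Rzy)) — i.e. density.
F1: fails — Rw1w2 but no z with Rw1z and Rzw2.
F2: condition met.
F3: fails — R10 but no z with R1z and Rz0.
F4: condition met.
Valid on: F2, F4.

F2, F4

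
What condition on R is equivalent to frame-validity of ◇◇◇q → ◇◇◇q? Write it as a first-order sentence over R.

∀x ∀y (xR³y → ∃w (y = w ∧ xR³w))

This is a Sahlqvist (Geach-type) schema ◇^3□^0q → □^0◇^3q.
Minimal-valuation argument: fix x; take any y with xR^3y and any z with xR^0z. Set V(q) to the set of worlds R-reachable from y in exactly 0 steps. Then □^0q holds at y, so the antecedent holds at x; validity forces ◇^3q at z, giving a w with zR^3w and yR^0w.
First-order correspondent: ∀x ∀y (xR³y → ∃w (y = w ∧ xR³w)).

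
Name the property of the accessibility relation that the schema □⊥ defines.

□⊥ is valid iff no world has any successor (otherwise □⊥ fails at any world with one).

Emptiness of R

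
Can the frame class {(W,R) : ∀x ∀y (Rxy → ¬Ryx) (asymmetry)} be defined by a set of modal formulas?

Any modally definable frame class is closed under surjective bounded morphisms.
The 4-cycle (worlds w0,w1,w2,w3 with w0→w1→w2→w3→w0) is asymmetric. Mapping every world to a single reflexive point • is a surjective bounded morphism, and the reflexive point is not asymmetric (R•• but asymmetry requires ¬R••).
So no modal formula (or set of formulas) defines exactly the asymmetric frames.

No — not modally definable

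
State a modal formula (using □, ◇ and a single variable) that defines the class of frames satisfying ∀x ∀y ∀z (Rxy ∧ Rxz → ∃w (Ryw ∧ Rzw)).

This is convergence; the standard corresponding axiom is .2: ◇□s → □◇s.
Suppose ◇□s→□◇s is valid. Take Rxy, Rxz and set V(s)={w : Ryw}. Then □s at y so ◇□s at x, so □◇s at x, so ◇s at z, giving w with Rzw and Ryw.

◇□s → □◇s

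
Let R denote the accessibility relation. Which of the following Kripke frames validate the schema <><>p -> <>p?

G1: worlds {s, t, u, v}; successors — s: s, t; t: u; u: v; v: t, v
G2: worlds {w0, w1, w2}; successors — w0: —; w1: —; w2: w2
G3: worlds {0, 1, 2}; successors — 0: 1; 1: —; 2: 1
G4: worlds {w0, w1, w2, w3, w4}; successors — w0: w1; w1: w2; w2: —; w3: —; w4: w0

Frame correspondent (Sahlqvist): forall x forall y forall z (Rxy & Ryz -> Rxz) — i.e. transitivity.
G1: fails — Ruv and Rvt but not Rut.
G2: condition met.
G3: condition met.
G4: fails — Rw0w1 and Rw1w2 but not Rw0w2.

G2, G3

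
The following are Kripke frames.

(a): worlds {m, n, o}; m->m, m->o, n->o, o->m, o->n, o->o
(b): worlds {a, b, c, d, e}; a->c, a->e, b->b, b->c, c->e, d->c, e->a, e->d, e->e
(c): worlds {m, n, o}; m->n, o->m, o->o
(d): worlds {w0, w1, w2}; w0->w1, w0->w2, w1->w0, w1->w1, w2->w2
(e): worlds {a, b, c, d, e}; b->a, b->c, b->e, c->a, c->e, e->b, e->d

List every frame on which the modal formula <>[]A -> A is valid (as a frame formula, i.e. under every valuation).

(a)

Frame correspondent (Sahlqvist): forall x forall y (Rxy -> Ryx) — i.e. symmetry.
(a): ✓.
(b): fails — Rbc but not Rcb.
(c): fails — Rom but not Rmo.
(d): fails — Rw0w2 but not Rw2w0.
(e): fails — Rbc but not Rcb.
Valid on: (a).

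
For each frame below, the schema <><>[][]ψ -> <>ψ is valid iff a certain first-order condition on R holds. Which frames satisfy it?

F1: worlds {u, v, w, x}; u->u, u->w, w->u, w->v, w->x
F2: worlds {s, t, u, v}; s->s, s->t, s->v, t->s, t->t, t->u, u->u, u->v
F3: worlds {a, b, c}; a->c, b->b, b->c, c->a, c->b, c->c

The schema corresponds to a generalized confluence (Geach) condition: forall x forall y (x R^2 y -> exists w (y R^2 w & xRw)).
F1: fails — uR²v but no t with vR²t and uRt.
F2: fails — sR²v but no w with vR²w and sRw.
F3: condition met.

F3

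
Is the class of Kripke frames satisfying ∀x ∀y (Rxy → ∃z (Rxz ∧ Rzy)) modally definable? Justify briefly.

The condition is density. A defining modal formula is □□r → □r.
Suppose □□r→□r is valid. Take Rxy and set V(r)={w : xR²w}. Then □□r at x, so □r at x, so r at y, i.e. ∃z(Rxz∧Rzy).

Yes, by □□r → □r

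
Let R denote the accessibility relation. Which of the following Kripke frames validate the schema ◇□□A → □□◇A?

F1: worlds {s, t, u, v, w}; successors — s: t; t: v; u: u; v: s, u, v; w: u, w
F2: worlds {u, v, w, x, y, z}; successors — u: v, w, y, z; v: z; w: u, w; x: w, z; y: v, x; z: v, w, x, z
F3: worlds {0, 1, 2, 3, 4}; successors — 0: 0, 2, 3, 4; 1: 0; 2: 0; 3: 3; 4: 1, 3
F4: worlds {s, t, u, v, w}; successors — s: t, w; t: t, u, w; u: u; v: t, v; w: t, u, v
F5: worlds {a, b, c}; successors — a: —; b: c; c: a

This is the axiom for a generalized confluence (Geach) condition; its first-order frame correspondent is ∀x ∀y ∀z ((xRy ∧ xR²z) → ∃w (yR²w ∧ zRw)).
F1: fails — vRs, vR²s but no w* with sR²w* and sRw*.
F2: ✓.
F3: fails — 0R3, 0R²1 but no w with 3R²w and 1Rw.
F4: fails — tRu, tR²v but no w* with uR²w* and vRw*.
F5: fails — bRc, bR²a but no w with cR²w and aRw.
Valid on: F2.

F2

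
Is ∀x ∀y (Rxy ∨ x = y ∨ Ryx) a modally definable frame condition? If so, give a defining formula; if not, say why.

Modal frame validity is preserved under disjoint unions.
Take 3 disjoint single-world reflexive frames: each is trivially connected, but their disjoint union has 3 worlds with no edge between distinct components, so it is not connected.
So the class is not modally definable.

No — not modally definable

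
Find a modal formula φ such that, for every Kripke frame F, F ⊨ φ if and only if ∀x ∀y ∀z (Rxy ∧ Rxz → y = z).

This is partial functionality; the standard corresponding axiom is CD: ◇s → □s.
Suppose ◇s→□s is valid. Take Rxy, Rxz and set V(s)={y}. Then ◇s at x, so □s at x, so s at z, i.e. z=y.

◇s → □s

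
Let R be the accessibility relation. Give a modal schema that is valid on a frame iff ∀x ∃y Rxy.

□s → ◇s

A defining formula is □s → ◇s (the D axiom).
Suppose □s→◇s is valid. At any x set V(s)=W. Then □s at x, so ◇s at x, so x has a successor.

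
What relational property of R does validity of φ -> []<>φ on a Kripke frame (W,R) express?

symmetry: forall x forall y (Rxy -> Ryx)

This schema is the B axiom.
Its frame correspondent is symmetry — forall x forall y (Rxy -> Ryx).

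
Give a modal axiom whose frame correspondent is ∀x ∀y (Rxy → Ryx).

q → □◇q

A defining formula is q → □◇q (the B axiom).
Suppose q→□◇q is valid. Take Rxy and set V(q)={x}. Then q at x, so □◇q at x, so ◇q at y, so some z with Ryz has q; z=x, i.e. Ryx.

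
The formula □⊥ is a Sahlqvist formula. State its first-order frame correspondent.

emptiness of R: ∀x ∀y ¬Rxy

□⊥ is valid iff no world has any successor (otherwise □⊥ fails at any world with one).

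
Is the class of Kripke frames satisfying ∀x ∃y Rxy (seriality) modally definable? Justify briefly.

The condition is seriality. A defining modal formula is □r → ◇r.
Suppose □r→◇r is valid. At any x set V(r)=W. Then □r at x, so ◇r at x, so x has a successor.

Yes — defined by □r → ◇r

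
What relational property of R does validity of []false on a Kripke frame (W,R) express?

□⊥ is valid iff no world has any successor (otherwise □⊥ fails at any world with one).
The converse is a direct semantic check.
So the correspondent is emptiness of R.

emptiness of R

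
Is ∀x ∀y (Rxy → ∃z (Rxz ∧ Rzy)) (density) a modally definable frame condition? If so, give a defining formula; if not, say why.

Yes — defined by □□p → □p

The condition is density. A defining modal formula is □□p → □p.
Suppose □□p→□p is valid. Take Rxy and set V(p)={w : xR²w}. Then □□p at x, so □p at x, so p at y, i.e. ∃z(Rxz∧Rzy).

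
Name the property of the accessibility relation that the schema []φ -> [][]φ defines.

transitivity: forall x forall y forall z (Rxy & Ryz -> Rxz)

Suppose □φ→□□φ is valid. Take Rxy, Ryz and set V(φ)={w : Rxw}. Then □φ at x, so □□φ at x, so □φ at y, so φ at z, i.e. Rxz.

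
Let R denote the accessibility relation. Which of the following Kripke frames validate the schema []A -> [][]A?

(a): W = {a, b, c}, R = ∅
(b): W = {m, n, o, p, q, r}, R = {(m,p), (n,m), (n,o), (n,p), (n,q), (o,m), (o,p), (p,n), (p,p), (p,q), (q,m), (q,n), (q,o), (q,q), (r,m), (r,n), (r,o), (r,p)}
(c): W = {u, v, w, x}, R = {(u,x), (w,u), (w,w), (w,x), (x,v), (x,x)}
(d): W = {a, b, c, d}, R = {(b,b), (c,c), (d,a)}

(a), (d)

This is the axiom for transitivity; its first-order frame correspondent is forall x forall y forall z (Rxy & Ryz -> Rxz).
(a): ✓.
(b): fails — Rop and Rpn but not Ron.
(c): fails — Rwx and Rxv but not Rwv.
(d): ✓.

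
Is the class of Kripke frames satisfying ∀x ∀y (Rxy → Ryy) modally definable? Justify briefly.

The condition is shift-reflexivity. A defining modal formula is □(□r → r).

Definable; □(□r → r) defines it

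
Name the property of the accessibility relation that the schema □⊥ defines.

emptiness of R: ∀x ∀y ¬Rxy

□⊥ is valid iff no world has any successor (otherwise □⊥ fails at any world with one).
Conversely, on a frame with emptiness of R the schema holds at every world under every valuation.
Frame condition: ∀x ∀y ¬Rxy.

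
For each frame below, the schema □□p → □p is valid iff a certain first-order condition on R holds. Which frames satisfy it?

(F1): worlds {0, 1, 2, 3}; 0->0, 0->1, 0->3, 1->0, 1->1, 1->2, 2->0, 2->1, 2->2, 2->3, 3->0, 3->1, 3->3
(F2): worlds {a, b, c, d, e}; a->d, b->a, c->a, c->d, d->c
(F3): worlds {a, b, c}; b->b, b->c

The schema corresponds to density: ∀x ∀y (Rxy → ∃z (Rxz ∧ Rzy)).
(F1): ✓.
(F2): fails — Rdc but no z with Rdz and Rzc.
(F3): ✓.
Valid on: (F1), (F3).

(F1), (F3)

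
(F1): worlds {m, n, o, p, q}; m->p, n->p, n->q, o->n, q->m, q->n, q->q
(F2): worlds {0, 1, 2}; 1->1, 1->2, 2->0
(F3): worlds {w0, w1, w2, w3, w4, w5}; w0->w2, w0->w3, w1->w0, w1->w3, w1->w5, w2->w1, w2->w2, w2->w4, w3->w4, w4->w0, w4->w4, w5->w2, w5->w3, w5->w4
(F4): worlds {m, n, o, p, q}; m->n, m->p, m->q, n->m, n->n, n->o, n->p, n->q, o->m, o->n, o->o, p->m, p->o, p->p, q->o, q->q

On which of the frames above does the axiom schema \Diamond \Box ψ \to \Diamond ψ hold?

Frame correspondent (Sahlqvist): \forall x \forall y (xRy \to \exists w (yRw \wedge xRw)) — i.e. a generalized confluence (Geach) condition.
(F1): fails — mRp but no w with pRw and mRw.
(F2): fails — 1R2 but no w with 2Rw and 1Rw.
(F3): fails — w0Rw3 but no w with w3Rw and w0Rw.
(F4): holds.

(F4)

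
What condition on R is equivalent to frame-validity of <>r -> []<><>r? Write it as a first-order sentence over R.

forall x forall y forall z ((xRy & xRz) -> exists w (y = w & z R^2 w))

This is a Sahlqvist (Geach-type) schema ◇^1□^0r → □^1◇^2r.
First-order correspondent: forall x forall y forall z ((xRy & xRz) -> exists w (y = w & z R^2 w)).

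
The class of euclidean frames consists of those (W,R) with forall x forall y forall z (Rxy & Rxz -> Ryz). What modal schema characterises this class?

◇s → □◇s

This is the Euclidean property; the standard corresponding axiom is 5: ◇s → □◇s.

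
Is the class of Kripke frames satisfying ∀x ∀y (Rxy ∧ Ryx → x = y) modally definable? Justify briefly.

Any modally definable frame class is closed under surjective bounded morphisms.
The 8-cycle (worlds s,t,u,v,w,x,y,z with s→t→u→v→w→x→y→z→s) is antisymmetric. Sending even-indexed worlds to • and odd-indexed worlds to ∘ is a surjective bounded morphism onto the two-world frame with •↔∘, which is not antisymmetric.
Hence antisymmetry is not modally definable.

Not modally definable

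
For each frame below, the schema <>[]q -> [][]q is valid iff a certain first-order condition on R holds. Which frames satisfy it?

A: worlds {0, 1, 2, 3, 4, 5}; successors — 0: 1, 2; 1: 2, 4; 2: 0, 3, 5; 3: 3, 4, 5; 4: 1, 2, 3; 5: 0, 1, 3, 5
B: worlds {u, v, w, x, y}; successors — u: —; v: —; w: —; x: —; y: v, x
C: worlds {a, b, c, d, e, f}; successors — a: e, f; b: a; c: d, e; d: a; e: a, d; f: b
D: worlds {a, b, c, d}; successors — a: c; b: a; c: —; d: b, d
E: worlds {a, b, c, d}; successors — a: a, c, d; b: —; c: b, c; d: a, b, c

B

This is the axiom for a generalized confluence (Geach) condition; its first-order frame correspondent is forall x forall y forall z ((xRy & x R^2 z) -> exists w (yRw & z = w)).
A: fails — 0R1, 0R²0 but no w with 1Rw and 0=w.
B: holds.
C: fails — aRe, aR²b but no w with eRw and b=w.
D: fails — dRb, dR²b but no w with bRw and b=w.
E: fails — aRa, aR²b but no w with aRw and b=w.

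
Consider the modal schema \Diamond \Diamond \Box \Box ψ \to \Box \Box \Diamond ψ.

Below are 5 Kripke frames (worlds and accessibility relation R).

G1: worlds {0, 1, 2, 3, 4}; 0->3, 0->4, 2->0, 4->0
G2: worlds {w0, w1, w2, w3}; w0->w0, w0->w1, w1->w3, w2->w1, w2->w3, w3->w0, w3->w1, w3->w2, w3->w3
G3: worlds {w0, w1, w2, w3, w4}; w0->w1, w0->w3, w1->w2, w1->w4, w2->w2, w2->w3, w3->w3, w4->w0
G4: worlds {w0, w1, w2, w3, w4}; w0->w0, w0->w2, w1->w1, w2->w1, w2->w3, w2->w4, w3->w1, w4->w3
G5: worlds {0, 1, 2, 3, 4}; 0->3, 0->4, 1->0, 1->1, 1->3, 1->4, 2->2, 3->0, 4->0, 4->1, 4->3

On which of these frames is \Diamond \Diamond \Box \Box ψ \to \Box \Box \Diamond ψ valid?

Frame correspondent (Sahlqvist): \forall x \forall y \forall z ((x R^2 y \wedge x R^2 z) \to \exists w (y R^2 w \wedge zRw)) — i.e. a generalized confluence (Geach) condition.
G1: fails — 0R²0, 0R²0 but no w with 0R²w and 0Rw.
G2: ✓.
G3: fails — w0R²w2, w0R²w4 but no w with w2R²w and w4Rw.
G4: fails — w0R²w1, w0R²w0 but no w with w1R²w and w0Rw.
G5: fails — 0R²3, 0R²3 but no w with 3R²w and 3Rw.

G2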